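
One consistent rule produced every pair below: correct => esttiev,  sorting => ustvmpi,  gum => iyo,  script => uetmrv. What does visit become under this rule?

xmumv

The shift depends on letter class: consonant c→e is +2, but vowel o→s is +4. Two shifts are in play — +4 for a/e/i/o/u, +2 for every other letter.
For visit: v(cons)+2=x, i(vowel)+4=m, s(cons)+2=u, i(vowel)+4=m, t(cons)+2=v.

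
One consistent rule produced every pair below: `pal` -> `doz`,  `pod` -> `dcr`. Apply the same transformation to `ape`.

ods

Compare letters: p→d is +14, a→o is +14, l→z is +14 — a constant shift. This is a Caesar cipher with shift 14.
Applying it to ape: a+14=o, p+14=d, e+14=s.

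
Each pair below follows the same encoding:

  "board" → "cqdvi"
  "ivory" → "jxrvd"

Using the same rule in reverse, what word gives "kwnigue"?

In board: b→c is +1, o→q is +2, a→d is +3, r→v is +4 — the shift increases by 1 each position. Letter i (0-indexed) is shifted by i+1, so successive shifts are 1, 2, 3, ….
Undoing it on kwnigue: k−1=j, w−2=u, n−3=k, i−4=e, g−5=b, u−6=o, e−7=x.

jukebox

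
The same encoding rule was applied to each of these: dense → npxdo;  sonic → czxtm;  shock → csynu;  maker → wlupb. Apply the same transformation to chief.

The shifts repeat in a cycle of length 2: positions 0,1,… shift by +10, +11, then the pattern repeats.
Applying it to chief: c+10=m, h+11=s, i+10=s, e+11=p, f+10=p.

msspp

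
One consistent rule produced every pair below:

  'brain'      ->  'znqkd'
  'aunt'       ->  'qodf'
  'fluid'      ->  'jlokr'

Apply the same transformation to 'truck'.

fnoic

b(1)→z(25) and r(17)→n(13) fit y≡9x+16 (mod 26); the inverse of 9 mod 26 is 3. Each letter's alphabet position (a=0..z=25) is mapped through 9·x+16 mod 26 — an affine cipher.
Applying it to truck: t(19)→9·19+16≡5=f; r(17)→9·17+16≡13=n; u(20)→9·20+16≡14=o; c(2)→9·2+16≡8=i; k(10)→9·10+16≡2=c (all mod 26).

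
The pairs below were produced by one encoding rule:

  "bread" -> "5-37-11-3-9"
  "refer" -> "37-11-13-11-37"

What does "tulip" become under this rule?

b(#2)→5 and r(#18)→37: differences scale by 2, so n = 2·pos + 1. Each letter becomes 2×(its alphabet position, a=1..z=26) + 1.
Applying it to tulip: t=20→41, u=21→43, l=12→25, i=9→19, p=16→33.

41-43-25-19-33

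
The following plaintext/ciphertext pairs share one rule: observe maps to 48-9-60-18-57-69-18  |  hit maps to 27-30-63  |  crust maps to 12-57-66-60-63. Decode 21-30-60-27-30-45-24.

fishing

o(#15)→48 and b(#2)→9: differences scale by 3, so n = 3·pos + 3. The formula is n = 3×(alphabet index, a=1) + 3.
Decoding 21-30-60-27-30-45-24: 21→(21−3)÷3=6=f, 30→(30−3)÷3=9=i, 60→(60−3)÷3=19=s, 27→(27−3)÷3=8=h, 30→(30−3)÷3=9=i, 45→(45−3)÷3=14=n, 24→(24−3)÷3=7=g.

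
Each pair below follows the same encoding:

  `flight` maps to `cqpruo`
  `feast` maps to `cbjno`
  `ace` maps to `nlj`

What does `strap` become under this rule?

The output letters match the input read backwards, each shifted +9: flight reversed is thgilf. Two steps: reverse the string, then apply a Caesar shift of +9.
For strap: reverse → parts; then shift: p+9=y, a+9=j, r+9=a, t+9=c, s+9=b.

yjacb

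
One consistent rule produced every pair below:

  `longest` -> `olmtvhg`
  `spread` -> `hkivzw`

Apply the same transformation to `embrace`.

This is the alphabet-reversal cipher (Atbash): a becomes z, b becomes y, etc.
Applying it to embrace: e↔v, m↔n, b↔y, r↔i, a↔z, c↔x, e↔v.

vnyizxv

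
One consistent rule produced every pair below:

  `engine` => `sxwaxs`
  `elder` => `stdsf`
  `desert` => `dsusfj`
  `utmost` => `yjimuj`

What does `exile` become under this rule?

e(4)→s(18) and n(13)→x(23) fit y≡15x+10 (mod 26); the inverse of 15 mod 26 is 7. Each letter's alphabet position (a=0..z=25) is mapped through 15·x+10 mod 26 — an affine cipher.
Applying it to exile: e(4)→15·4+10≡18=s; x(23)→15·23+10≡17=r; i(8)→15·8+10≡0=a; l(11)→15·11+10≡19=t; e(4)→15·4+10≡18=s (all mod 26).

srats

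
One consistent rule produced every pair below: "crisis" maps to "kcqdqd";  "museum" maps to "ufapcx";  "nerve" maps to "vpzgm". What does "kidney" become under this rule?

stlymj

Shifts by position in crisis: pos 0: c→k (+8), pos 1: r→c (+11), pos 2: i→q (+8), pos 3: s→d (+11) — repeating every 2. A repeating key of period 2 is used — shifts +8, +11 over and over.
On kidney: k+8=s, i+11=t, d+8=l, n+11=y, e+8=m, y+11=j.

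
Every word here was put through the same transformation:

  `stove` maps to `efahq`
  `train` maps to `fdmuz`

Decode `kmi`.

yaw

Compare letters: s→e is +12, t→f is +12, o→a is +12 — a constant shift. Each letter is shifted forward by 12 in the alphabet (a Caesar shift of +12).
Reversing it on kmi: k−12=y, m−12=a, i−12=w.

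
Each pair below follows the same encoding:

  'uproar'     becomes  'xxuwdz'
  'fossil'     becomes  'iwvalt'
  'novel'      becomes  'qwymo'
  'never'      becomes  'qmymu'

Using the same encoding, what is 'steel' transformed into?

vbhmo

It's a Vigenère-style cipher with numeric key [3,8]: position i shifts by key[i mod 2].
For steel: s+3=v, t+8=b, e+3=h, e+8=m, l+3=o.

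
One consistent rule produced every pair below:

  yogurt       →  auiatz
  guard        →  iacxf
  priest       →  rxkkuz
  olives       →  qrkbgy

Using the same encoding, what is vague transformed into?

xgiag

Shifts by position in yogurt: pos 0: y→a (+2), pos 1: o→u (+6), pos 2: g→i (+2), pos 3: u→a (+6) — repeating every 2. The shifts repeat in a cycle of length 2: positions 0,1,… shift by +2, +6, then the pattern repeats.
Applying it to vague: v+2=x, a+6=g, g+2=i, u+6=a, e+2=g.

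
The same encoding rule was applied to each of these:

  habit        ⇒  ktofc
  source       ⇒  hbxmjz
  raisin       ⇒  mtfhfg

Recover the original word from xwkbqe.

uphold

h(7)→k(10) and a(0)→t(19) fit y≡21x+19 (mod 26); the inverse of 21 mod 26 is 5. This is an affine cipher: with a=0,…,z=25, each position x becomes (21x+19) mod 26.
Decoding xwkbqe: x(23)→5·(23−19)≡20=u; w(22)→5·(22−19)≡15=p; k(10)→5·(10−19)≡7=h; b(1)→5·(1−19)≡14=o; q(16)→5·(16−19)≡11=l; e(4)→5·(4−19)≡3=d (all mod 26).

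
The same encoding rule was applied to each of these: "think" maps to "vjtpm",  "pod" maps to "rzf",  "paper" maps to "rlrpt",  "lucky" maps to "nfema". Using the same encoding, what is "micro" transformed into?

otetz

The shift depends on letter class: consonant t→v is +2, but vowel i→t is +11. Two shifts are in play — +11 for a/e/i/o/u, +2 for every other letter.
Applying it to micro: m(cons)+2=o, i(vowel)+11=t, c(cons)+2=e, r(cons)+2=t, o(vowel)+11=z.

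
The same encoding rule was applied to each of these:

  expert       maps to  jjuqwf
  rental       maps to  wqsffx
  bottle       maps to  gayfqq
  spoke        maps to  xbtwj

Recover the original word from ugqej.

Shifts by position in expert: pos 0: e→j (+5), pos 1: x→j (+12), pos 2: p→u (+5), pos 3: e→q (+12) — repeating every 2. The shifts repeat in a cycle of length 2: positions 0,1,… shift by +5, +12, then the pattern repeats.
Undoing it on ugqej: u−5=p, g−12=u, q−5=l, e−12=s, j−5=e.

pulse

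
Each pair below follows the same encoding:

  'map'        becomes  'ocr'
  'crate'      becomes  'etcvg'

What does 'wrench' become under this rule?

ytgpej

Each letter is shifted forward by 2 in the alphabet (a Caesar shift of +2).
Applying it to wrench: w+2=y, r+2=t, e+2=g, n+2=p, c+2=e, h+2=j.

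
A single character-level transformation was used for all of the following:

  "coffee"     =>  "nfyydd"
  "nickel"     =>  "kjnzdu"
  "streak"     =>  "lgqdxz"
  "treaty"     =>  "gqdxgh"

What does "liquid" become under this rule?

ujvbji

c(2)→n(13) and o(14)→f(5) fit y≡21x+23 (mod 26); the inverse of 21 mod 26 is 5. This is an affine cipher: with a=0,…,z=25, each position x becomes (21x+23) mod 26.
Applying it to liquid: l(11)→21·11+23≡20=u; i(8)→21·8+23≡9=j; q(16)→21·16+23≡21=v; u(20)→21·20+23≡1=b; i(8)→21·8+23≡9=j; d(3)→21·3+23≡8=i (all mod 26).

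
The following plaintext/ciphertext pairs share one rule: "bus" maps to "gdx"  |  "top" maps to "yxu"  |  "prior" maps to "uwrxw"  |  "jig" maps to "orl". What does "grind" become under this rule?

The rule splits by letter class: vowels +9, consonants +5.
For grind: g(cons)+5=l, r(cons)+5=w, i(vowel)+9=r, n(cons)+5=s, d(cons)+5=i.

lwrsi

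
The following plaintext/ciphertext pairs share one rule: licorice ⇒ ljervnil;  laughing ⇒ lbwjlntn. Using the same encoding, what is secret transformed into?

Each letter shifts forward by its position index (0, 1, 2, …) — the shift grows by one for each successive letter.
On secret: s+0=s, e+1=f, c+2=e, r+3=u, e+4=i, t+5=y.

sfeuiy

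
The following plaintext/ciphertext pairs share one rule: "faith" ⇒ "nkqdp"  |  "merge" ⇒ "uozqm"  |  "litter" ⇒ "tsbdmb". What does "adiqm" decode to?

Shifts by position in faith: pos 0: f→n (+8), pos 1: a→k (+10), pos 2: i→q (+8), pos 3: t→d (+10) — repeating every 2. A repeating key of period 2 is used — shifts +8, +10 over and over.
Reversing it on adiqm: a−8=s, d−10=t, i−8=a, q−10=g, m−8=e.

stage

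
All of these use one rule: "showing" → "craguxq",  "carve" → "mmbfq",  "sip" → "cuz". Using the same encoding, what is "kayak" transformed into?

The shift depends on letter class: consonant s→c is +10, but vowel o→a is +12. Two shifts are in play — +12 for a/e/i/o/u, +10 for every other letter.
For kayak: k(cons)+10=u, a(vowel)+12=m, y(cons)+10=i, a(vowel)+12=m, k(cons)+10=u.

umimu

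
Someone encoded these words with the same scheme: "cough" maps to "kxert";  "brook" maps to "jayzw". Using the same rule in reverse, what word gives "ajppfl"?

In cough: c→k is +8, o→x is +9, u→e is +10, g→r is +11 — the shift increases by 1 each position. Each letter shifts forward by (position + 8), i.e. 8, 9, 10, … — the shift grows by one for each successive letter.
Reversing it on ajppfl: a−8=s, j−9=a, p−10=f, p−11=e, f−12=t, l−13=y.

safety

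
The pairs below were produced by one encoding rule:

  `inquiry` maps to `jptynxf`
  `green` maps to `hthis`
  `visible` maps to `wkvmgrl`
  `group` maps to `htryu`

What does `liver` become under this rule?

mkyiw

In inquiry: i→j is +1, n→p is +2, q→t is +3, u→y is +4 — the shift increases by 1 each position. Each letter shifts forward by (position + 1), i.e. 1, 2, 3, … — the shift grows by one for each successive letter.
On liver: l+1=m, i+2=k, v+3=y, e+4=i, r+5=w.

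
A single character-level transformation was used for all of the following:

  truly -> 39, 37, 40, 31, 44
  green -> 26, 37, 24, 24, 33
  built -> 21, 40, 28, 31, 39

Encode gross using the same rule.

The number is (letter's place in the alphabet, a=1) + 19.
For gross: g=7→26, r=18→37, o=15→34, s=19→38, s=19→38.

26, 37, 34, 38, 38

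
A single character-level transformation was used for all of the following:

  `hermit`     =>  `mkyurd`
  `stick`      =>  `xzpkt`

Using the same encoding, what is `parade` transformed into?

The shift increases by 1 at each position, starting from +5: 5, 6, 7, ….
Applying it to parade: p+5=u, a+6=g, r+7=y, a+8=i, d+9=m, e+10=o.

ugyimo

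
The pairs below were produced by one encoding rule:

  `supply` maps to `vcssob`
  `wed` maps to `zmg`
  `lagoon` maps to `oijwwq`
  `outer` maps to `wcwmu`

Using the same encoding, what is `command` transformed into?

fwppiqg

The shift depends on letter class: consonant s→v is +3, but vowel u→c is +8. The rule splits by letter class: vowels +8, consonants +3.
For command: c(cons)+3=f, o(vowel)+8=w, m(cons)+3=p, m(cons)+3=p, a(vowel)+8=i, n(cons)+3=q, d(cons)+3=g.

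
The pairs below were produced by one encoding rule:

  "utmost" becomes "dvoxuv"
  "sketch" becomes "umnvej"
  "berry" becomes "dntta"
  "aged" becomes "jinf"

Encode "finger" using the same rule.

The rule splits by letter class: vowels +9, consonants +2.
Applying it to finger: f(cons)+2=h, i(vowel)+9=r, n(cons)+2=p, g(cons)+2=i, e(vowel)+9=n, r(cons)+2=t.

hrpint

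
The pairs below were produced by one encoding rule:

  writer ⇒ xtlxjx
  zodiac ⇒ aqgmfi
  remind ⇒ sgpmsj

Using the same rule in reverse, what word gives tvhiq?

steel

In writer: w→x is +1, r→t is +2, i→l is +3, t→x is +4 — the shift increases by 1 each position. Each letter shifts forward by (position + 1), i.e. 1, 2, 3, … — the shift grows by one for each successive letter.
Undoing it on tvhiq: t−1=s, v−2=t, h−3=e, i−4=e, q−5=l.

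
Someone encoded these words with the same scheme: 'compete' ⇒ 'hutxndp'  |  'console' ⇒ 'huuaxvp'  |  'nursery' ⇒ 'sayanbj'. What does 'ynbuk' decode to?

The shift increases by 1 at each position, starting from +5: 5, 6, 7, ….
Reversing it on ynbuk: y−5=t, n−6=h, b−7=u, u−8=m, k−9=b.

thumb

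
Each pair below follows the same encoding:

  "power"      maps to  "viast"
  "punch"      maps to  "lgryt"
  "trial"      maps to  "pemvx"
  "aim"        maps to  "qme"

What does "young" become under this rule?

The output letters match the input read backwards, each shifted +4: power reversed is rewop. Read the word backwards and shift each letter +4.
For young: reverse → gnuoy; then shift: g+4=k, n+4=r, u+4=y, o+4=s, y+4=c.

krysc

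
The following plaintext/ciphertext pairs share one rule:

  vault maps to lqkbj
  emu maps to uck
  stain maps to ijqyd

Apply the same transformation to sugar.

Compare letters: v→l is +16, a→q is +16, u→k is +16 — a constant shift. It's a constant shift of +16 (ROT16).
For sugar: s+16=i, u+16=k, g+16=w, a+16=q, r+16=h.

ikwqh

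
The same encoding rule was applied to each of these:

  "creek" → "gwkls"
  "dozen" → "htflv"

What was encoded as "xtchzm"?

Each letter shifts forward by (position + 4), i.e. 4, 5, 6, … — the shift grows by one for each successive letter.
Undoing it on xtchzm: x−4=t, t−5=o, c−6=w, h−7=a, z−8=r, m−9=d.

toward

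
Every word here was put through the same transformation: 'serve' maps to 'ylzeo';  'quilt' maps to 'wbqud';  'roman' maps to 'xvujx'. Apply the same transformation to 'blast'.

In serve: s→y is +6, e→l is +7, r→z is +8, v→e is +9 — the shift increases by 1 each position. Letter i (0-indexed) is shifted by i+6, so successive shifts are 6, 7, 8, ….
For blast: b+6=h, l+7=s, a+8=i, s+9=b, t+10=d.

hsibd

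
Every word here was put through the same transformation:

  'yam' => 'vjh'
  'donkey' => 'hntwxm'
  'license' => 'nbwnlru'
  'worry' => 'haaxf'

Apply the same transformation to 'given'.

wnerp

The output letters match the input read backwards, each shifted +9: yam reversed is may. Read the word backwards and shift each letter +9.
Applying it to given: reverse → nevig; then shift: n+9=w, e+9=n, v+9=e, i+9=r, g+9=p.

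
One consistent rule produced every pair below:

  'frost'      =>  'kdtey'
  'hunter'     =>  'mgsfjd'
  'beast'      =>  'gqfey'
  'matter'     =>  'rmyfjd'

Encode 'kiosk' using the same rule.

putep

Shifts by position in frost: pos 0: f→k (+5), pos 1: r→d (+12), pos 2: o→t (+5), pos 3: s→e (+12) — repeating every 2. The shifts repeat in a cycle of length 2: positions 0,1,… shift by +5, +12, then the pattern repeats.
On kiosk: k+5=p, i+12=u, o+5=t, s+12=e, k+5=p.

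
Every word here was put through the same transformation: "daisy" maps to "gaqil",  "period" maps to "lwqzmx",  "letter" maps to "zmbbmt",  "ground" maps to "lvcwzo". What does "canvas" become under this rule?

The output letters match the input read backwards, each shifted +8: daisy reversed is ysiad. Two steps: reverse the string, then apply a Caesar shift of +8.
For canvas: reverse → savnac; then shift: s+8=a, a+8=i, v+8=d, n+8=v, a+8=i, c+8=k.

aidvik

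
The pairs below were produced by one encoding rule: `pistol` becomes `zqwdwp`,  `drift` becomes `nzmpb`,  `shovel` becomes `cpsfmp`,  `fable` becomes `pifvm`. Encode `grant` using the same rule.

qzexb

It's a Vigenère-style cipher with numeric key [10,8,4]: position i shifts by key[i mod 3].
For grant: g+10=q, r+8=z, a+4=e, n+10=x, t+8=b.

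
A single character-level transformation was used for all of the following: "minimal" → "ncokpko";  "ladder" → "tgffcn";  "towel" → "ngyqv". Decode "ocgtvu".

stream

The output letters match the input read backwards, each shifted +2: minimal reversed is laminim. The word is reversed, then every letter is shifted forward by 2.
Undoing it on ocgtvu: shift back: o−2=m, c−2=a, g−2=e, t−2=r, v−2=t, u−2=s → maerts; then reverse → stream.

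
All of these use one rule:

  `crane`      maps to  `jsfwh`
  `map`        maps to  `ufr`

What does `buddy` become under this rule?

diizg

Two steps: reverse the string, then apply a Caesar shift of +5.
Applying it to buddy: reverse → yddub; then shift: y+5=d, d+5=i, d+5=i, u+5=z, b+5=g.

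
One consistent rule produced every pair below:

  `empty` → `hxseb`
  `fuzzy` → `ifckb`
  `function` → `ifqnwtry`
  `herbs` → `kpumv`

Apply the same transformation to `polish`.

szotvs

Shifts by position in empty: pos 0: e→h (+3), pos 1: m→x (+11), pos 2: p→s (+3), pos 3: t→e (+11) — repeating every 2. It's a Vigenère-style cipher with numeric key [3,11]: position i shifts by key[i mod 2].
Applying it to polish: p+3=s, o+11=z, l+3=o, i+11=t, s+3=v, h+11=s.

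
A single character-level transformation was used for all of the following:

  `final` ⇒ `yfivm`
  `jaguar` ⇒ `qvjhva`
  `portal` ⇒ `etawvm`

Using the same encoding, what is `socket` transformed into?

f(5)→y(24) and i(8)→f(5) fit y≡11x+21 (mod 26); the inverse of 11 mod 26 is 19. Each letter's alphabet position (a=0..z=25) is mapped through 11·x+21 mod 26 — an affine cipher.
For socket: s(18)→11·18+21≡11=l; o(14)→11·14+21≡19=t; c(2)→11·2+21≡17=r; k(10)→11·10+21≡1=b; e(4)→11·4+21≡13=n; t(19)→11·19+21≡22=w (all mod 26).

ltrbnw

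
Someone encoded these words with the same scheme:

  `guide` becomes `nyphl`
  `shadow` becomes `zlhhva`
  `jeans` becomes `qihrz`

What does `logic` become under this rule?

The shifts repeat in a cycle of length 2: positions 0,1,… shift by +7, +4, then the pattern repeats.
On logic: l+7=s, o+4=s, g+7=n, i+4=m, c+7=j.

ssnmj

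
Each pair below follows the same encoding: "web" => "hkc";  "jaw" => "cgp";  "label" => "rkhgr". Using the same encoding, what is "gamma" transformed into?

gssgm

The output letters match the input read backwards, each shifted +6: web reversed is bew. Two steps: reverse the string, then apply a Caesar shift of +6.
For gamma: reverse → ammag; then shift: a+6=g, m+6=s, m+6=s, a+6=g, g+6=m.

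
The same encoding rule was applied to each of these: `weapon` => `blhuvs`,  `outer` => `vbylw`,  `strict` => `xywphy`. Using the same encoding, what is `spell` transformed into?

xulqq

The shift depends on letter class: consonant w→b is +5, but vowel e→l is +7. The rule splits by letter class: vowels +7, consonants +5.
On spell: s(cons)+5=x, p(cons)+5=u, e(vowel)+7=l, l(cons)+5=q, l(cons)+5=q.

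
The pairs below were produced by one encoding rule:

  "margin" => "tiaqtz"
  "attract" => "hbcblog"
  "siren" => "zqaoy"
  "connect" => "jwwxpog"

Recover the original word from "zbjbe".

In margin: m→t is +7, a→i is +8, r→a is +9, g→q is +10 — the shift increases by 1 each position. Each letter shifts forward by (position + 7), i.e. 7, 8, 9, … — the shift grows by one for each successive letter.
Undoing it on zbjbe: z−7=s, b−8=t, j−9=a, b−10=r, e−11=t.

start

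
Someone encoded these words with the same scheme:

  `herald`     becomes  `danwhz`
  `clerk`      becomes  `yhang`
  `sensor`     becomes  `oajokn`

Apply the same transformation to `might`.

It's a constant shift of +22 (ROT22).
On might: m+22=i, i+22=e, g+22=c, h+22=d, t+22=p.

iecdp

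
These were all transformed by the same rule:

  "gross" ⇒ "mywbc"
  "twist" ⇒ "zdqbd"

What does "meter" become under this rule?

Each letter shifts forward by (position + 6), i.e. 6, 7, 8, … — the shift grows by one for each successive letter.
Applying it to meter: m+6=s, e+7=l, t+8=b, e+9=n, r+10=b.

slbnb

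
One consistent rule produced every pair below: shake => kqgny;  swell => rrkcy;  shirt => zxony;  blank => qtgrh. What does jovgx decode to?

rapid

Two steps: reverse the string, then apply a Caesar shift of +6.
Reversing it on jovgx: shift back: j−6=d, o−6=i, v−6=p, g−6=a, x−6=r → dipar; then reverse → rapid.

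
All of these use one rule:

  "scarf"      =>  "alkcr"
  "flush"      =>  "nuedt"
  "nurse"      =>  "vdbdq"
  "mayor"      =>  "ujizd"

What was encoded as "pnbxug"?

hermit

In scarf: s→a is +8, c→l is +9, a→k is +10, r→c is +11 — the shift increases by 1 each position. The shift increases by 1 at each position, starting from +8: 8, 9, 10, ….
Reversing it on pnbxug: p−8=h, n−9=e, b−10=r, x−11=m, u−12=i, g−13=t.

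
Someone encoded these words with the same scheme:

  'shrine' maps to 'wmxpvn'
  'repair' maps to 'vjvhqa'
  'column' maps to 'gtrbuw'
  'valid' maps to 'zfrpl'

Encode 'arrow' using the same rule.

ewxve

In shrine: s→w is +4, h→m is +5, r→x is +6, i→p is +7 — the shift increases by 1 each position. The shift increases by 1 at each position, starting from +4: 4, 5, 6, ….
Applying it to arrow: a+4=e, r+5=w, r+6=x, o+7=v, w+8=e.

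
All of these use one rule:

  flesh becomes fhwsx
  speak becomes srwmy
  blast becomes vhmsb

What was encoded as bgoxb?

f(5)→f(5) and l(11)→h(7) fit y≡9x+12 (mod 26); the inverse of 9 mod 26 is 3. This is an affine cipher: with a=0,…,z=25, each position x becomes (9x+12) mod 26.
Reversing it on bgoxb: b(1)→3·(1−12)≡19=t; g(6)→3·(6−12)≡8=i; o(14)→3·(14−12)≡6=g; x(23)→3·(23−12)≡7=h; b(1)→3·(1−12)≡19=t (all mod 26).

tight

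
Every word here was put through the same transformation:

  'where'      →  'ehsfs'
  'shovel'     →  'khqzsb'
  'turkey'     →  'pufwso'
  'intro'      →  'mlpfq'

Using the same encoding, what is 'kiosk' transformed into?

wmqkw

w(22)→e(4) and h(7)→h(7) fit y≡5x+24 (mod 26); the inverse of 5 mod 26 is 21. Each letter's alphabet position (a=0..z=25) is mapped through 5·x+24 mod 26 — an affine cipher.
Applying it to kiosk: k(10)→5·10+24≡22=w; i(8)→5·8+24≡12=m; o(14)→5·14+24≡16=q; s(18)→5·18+24≡10=k; k(10)→5·10+24≡22=w (all mod 26).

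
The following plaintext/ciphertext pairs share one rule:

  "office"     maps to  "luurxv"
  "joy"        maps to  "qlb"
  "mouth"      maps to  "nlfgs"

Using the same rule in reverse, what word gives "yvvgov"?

beetle

Each pair mirrors across the alphabet (o↔l, f↔u, f↔u): positions sum to 25. Each letter is replaced by its mirror in the alphabet: a↔z, b↔y, c↔x, and so on (the Atbash cipher).
Decoding yvvgov: y↔b, v↔e, v↔e, g↔t, o↔l, v↔e.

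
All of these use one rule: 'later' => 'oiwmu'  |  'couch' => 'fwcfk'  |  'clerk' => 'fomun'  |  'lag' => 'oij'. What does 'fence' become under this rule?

imqfm

Vowels shift forward by 8 and consonants shift forward by 3.
Applying it to fence: f(cons)+3=i, e(vowel)+8=m, n(cons)+3=q, c(cons)+3=f, e(vowel)+8=m.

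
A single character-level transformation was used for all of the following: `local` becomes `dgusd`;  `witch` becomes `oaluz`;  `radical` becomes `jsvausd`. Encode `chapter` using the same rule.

uzshlwj

Compare letters: l→d is +18, o→g is +18, c→u is +18 — a constant shift. It's a constant shift of +18 (ROT18).
For chapter: c+18=u, h+18=z, a+18=s, p+18=h, t+18=l, e+18=w, r+18=j.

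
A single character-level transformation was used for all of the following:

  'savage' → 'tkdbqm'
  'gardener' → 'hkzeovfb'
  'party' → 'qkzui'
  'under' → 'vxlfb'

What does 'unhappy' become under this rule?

vxpbzxz

A repeating key of period 3 is used — shifts +1, +10, +8 over and over.
On unhappy: u+1=v, n+10=x, h+8=p, a+1=b, p+10=z, p+8=x, y+1=z.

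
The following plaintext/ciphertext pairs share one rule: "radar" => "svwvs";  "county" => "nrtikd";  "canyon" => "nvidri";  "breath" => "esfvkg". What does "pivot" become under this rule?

apcrk

r(17)→s(18) and a(0)→v(21) fit y≡9x+21 (mod 26); the inverse of 9 mod 26 is 3. Treating letters as 0–25, the rule is x ↦ 9x + 21 (mod 26).
Applying it to pivot: p(15)→9·15+21≡0=a; i(8)→9·8+21≡15=p; v(21)→9·21+21≡2=c; o(14)→9·14+21≡17=r; t(19)→9·19+21≡10=k (all mod 26).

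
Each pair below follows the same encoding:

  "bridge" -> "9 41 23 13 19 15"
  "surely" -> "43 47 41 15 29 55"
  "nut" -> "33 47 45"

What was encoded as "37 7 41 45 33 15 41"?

partner

b(#2)→9 and r(#18)→41: differences scale by 2, so n = 2·pos + 5. The formula is n = 2×(alphabet index, a=1) + 5.
Decoding 37 7 41 45 33 15 41: 37→(37−5)÷2=16=p, 7→(7−5)÷2=1=a, 41→(41−5)÷2=18=r, 45→(45−5)÷2=20=t, 33→(33−5)÷2=14=n, 15→(15−5)÷2=5=e, 41→(41−5)÷2=18=r.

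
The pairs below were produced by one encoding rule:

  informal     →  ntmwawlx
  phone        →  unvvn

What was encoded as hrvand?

closet

The shift increases by 1 at each position, starting from +5: 5, 6, 7, ….
Reversing it on hrvand: h−5=c, r−6=l, v−7=o, a−8=s, n−9=e, d−10=t.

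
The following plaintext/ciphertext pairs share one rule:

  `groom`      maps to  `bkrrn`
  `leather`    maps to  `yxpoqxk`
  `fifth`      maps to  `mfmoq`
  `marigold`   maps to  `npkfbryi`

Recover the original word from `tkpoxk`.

This is an affine cipher: with a=0,…,z=25, each position x becomes (15x+15) mod 26.
Decoding tkpoxk: t(19)→7·(19−15)≡2=c; k(10)→7·(10−15)≡17=r; p(15)→7·(15−15)≡0=a; o(14)→7·(14−15)≡19=t; x(23)→7·(23−15)≡4=e; k(10)→7·(10−15)≡17=r (all mod 26).

crater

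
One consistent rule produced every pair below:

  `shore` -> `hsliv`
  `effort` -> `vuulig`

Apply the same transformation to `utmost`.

Each pair mirrors across the alphabet (s↔h, h↔s, o↔l): positions sum to 25. Each letter is replaced by its mirror in the alphabet: a↔z, b↔y, c↔x, and so on (the Atbash cipher).
On utmost: u↔f, t↔g, m↔n, o↔l, s↔h, t↔g.

fgnlhg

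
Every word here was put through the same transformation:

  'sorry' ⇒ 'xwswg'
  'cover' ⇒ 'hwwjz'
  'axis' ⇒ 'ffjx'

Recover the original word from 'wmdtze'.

record

Shifts by position in sorry: pos 0: s→x (+5), pos 1: o→w (+8), pos 2: r→s (+1), pos 3: r→w (+5), pos 4: y→g (+8) — repeating every 3. The shifts repeat in a cycle of length 3: positions 0,1,… shift by +5, +8, +1, then the pattern repeats.
Decoding wmdtze: w−5=r, m−8=e, d−1=c, t−5=o, z−8=r, e−1=d.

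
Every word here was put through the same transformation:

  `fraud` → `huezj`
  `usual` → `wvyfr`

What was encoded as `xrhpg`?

Letter i (0-indexed) is shifted by i+2, so successive shifts are 2, 3, 4, ….
Decoding xrhpg: x−2=v, r−3=o, h−4=d, p−5=k, g−6=a.

vodka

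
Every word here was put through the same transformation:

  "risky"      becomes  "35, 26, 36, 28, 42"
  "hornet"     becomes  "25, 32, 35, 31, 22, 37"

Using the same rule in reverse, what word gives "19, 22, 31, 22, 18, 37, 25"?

beneath

r is letter #18 and maps to 35: an offset of 17. Each letter is replaced by its alphabet position (a=1..z=26) + 17.
Undoing it on 19, 22, 31, 22, 18, 37, 25: 19→(19−17)÷1=2=b, 22→(22−17)÷1=5=e, 31→(31−17)÷1=14=n, 22→(22−17)÷1=5=e, 18→(18−17)÷1=1=a, 37→(37−17)÷1=20=t, 25→(25−17)÷1=8=h.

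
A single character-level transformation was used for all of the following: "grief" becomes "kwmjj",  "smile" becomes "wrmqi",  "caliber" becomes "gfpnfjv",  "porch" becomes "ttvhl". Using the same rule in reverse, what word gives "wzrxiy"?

sunset

The shifts repeat in a cycle of length 2: positions 0,1,… shift by +4, +5, then the pattern repeats.
Reversing it on wzrxiy: w−4=s, z−5=u, r−4=n, x−5=s, i−4=e, y−5=t.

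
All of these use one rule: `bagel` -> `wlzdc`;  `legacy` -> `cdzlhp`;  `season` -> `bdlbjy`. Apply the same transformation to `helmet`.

This is an affine cipher: with a=0,…,z=25, each position x becomes (11x+11) mod 26.
Applying it to helmet: h(7)→11·7+11≡10=k; e(4)→11·4+11≡3=d; l(11)→11·11+11≡2=c; m(12)→11·12+11≡13=n; e(4)→11·4+11≡3=d; t(19)→11·19+11≡12=m (all mod 26).

kdcndm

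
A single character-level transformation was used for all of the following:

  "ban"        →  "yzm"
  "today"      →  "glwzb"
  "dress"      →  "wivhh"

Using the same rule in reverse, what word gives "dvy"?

Each pair mirrors across the alphabet (b↔y, a↔z, n↔m): positions sum to 25. Letters are reflected about the middle of the alphabet (position → 25−position): Atbash.
Decoding dvy: d↔w, v↔e, y↔b.

web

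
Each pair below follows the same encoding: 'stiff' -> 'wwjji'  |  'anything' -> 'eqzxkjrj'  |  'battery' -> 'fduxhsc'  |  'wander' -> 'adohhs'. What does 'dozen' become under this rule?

hraiq

Shifts by position in stiff: pos 0: s→w (+4), pos 1: t→w (+3), pos 2: i→j (+1), pos 3: f→j (+4), pos 4: f→i (+3) — repeating every 3. It's a Vigenère-style cipher with numeric key [4,3,1]: position i shifts by key[i mod 3].
Applying it to dozen: d+4=h, o+3=r, z+1=a, e+4=i, n+3=q.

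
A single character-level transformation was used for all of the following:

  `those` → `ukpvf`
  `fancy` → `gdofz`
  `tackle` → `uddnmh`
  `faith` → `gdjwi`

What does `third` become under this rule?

Shifts by position in those: pos 0: t→u (+1), pos 1: h→k (+3), pos 2: o→p (+1), pos 3: s→v (+3) — repeating every 2. It's a Vigenère-style cipher with numeric key [1,3]: position i shifts by key[i mod 2].
For third: t+1=u, h+3=k, i+1=j, r+3=u, d+1=e.

ukjue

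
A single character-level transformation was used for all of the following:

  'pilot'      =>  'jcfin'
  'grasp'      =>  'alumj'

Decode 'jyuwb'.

It's a constant shift of +20 (ROT20).
Undoing it on jyuwb: j−20=p, y−20=e, u−20=a, w−20=c, b−20=h.

peach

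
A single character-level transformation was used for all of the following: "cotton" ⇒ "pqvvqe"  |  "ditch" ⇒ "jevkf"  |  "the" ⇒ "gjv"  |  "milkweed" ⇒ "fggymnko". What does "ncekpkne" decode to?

clinical

The output letters match the input read backwards, each shifted +2: cotton reversed is nottoc. Read the word backwards and shift each letter +2.
Undoing it on ncekpkne: shift back: n−2=l, c−2=a, e−2=c, k−2=i, p−2=n, k−2=i, n−2=l, e−2=c → lacinilc; then reverse → clinical.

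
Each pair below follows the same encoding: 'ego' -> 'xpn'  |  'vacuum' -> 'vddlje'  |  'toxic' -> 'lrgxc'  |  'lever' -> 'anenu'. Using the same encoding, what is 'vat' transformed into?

The word is reversed, then every letter is shifted forward by 9.
Applying it to vat: reverse → tav; then shift: t+9=c, a+9=j, v+9=e.

cje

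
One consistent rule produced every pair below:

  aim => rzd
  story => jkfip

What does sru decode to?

Compare letters: a→r is +17, i→z is +17, m→d is +17 — a constant shift. This is a Caesar cipher with shift 17.
Decoding sru: s−17=b, r−17=a, u−17=d.

bad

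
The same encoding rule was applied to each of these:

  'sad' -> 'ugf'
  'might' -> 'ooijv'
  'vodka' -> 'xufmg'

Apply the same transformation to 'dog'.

The shift depends on letter class: consonant s→u is +2, but vowel a→g is +6. The rule splits by letter class: vowels +6, consonants +2.
Applying it to dog: d(cons)+2=f, o(vowel)+6=u, g(cons)+2=i.

fui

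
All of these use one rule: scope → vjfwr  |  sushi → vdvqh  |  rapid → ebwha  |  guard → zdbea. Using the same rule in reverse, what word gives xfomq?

month

s(18)→v(21) and c(2)→j(9) fit y≡17x+1 (mod 26); the inverse of 17 mod 26 is 23. This is an affine cipher: with a=0,…,z=25, each position x becomes (17x+1) mod 26.
Undoing it on xfomq: x(23)→23·(23−1)≡12=m; f(5)→23·(5−1)≡14=o; o(14)→23·(14−1)≡13=n; m(12)→23·(12−1)≡19=t; q(16)→23·(16−1)≡7=h (all mod 26).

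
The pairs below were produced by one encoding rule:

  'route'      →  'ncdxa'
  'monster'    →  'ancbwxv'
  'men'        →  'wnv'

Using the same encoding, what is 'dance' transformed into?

nlwjm

The output letters match the input read backwards, each shifted +9: route reversed is etuor. The word is reversed, then every letter is shifted forward by 9.
For dance: reverse → ecnad; then shift: e+9=n, c+9=l, n+9=w, a+9=j, d+9=m.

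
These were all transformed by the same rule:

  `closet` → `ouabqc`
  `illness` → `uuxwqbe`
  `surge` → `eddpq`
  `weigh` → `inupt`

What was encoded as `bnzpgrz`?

Shifts by position in closet: pos 0: c→o (+12), pos 1: l→u (+9), pos 2: o→a (+12), pos 3: s→b (+9) — repeating every 2. The shifts repeat in a cycle of length 2: positions 0,1,… shift by +12, +9, then the pattern repeats.
Undoing it on bnzpgrz: b−12=p, n−9=e, z−12=n, p−9=g, g−12=u, r−9=i, z−12=n.

penguin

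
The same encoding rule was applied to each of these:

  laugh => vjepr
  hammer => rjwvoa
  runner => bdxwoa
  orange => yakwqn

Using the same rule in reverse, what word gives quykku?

global

Shifts by position in laugh: pos 0: l→v (+10), pos 1: a→j (+9), pos 2: u→e (+10), pos 3: g→p (+9) — repeating every 2. The shifts repeat in a cycle of length 2: positions 0,1,… shift by +10, +9, then the pattern repeats.
Reversing it on quykku: q−10=g, u−9=l, y−10=o, k−9=b, k−10=a, u−9=l.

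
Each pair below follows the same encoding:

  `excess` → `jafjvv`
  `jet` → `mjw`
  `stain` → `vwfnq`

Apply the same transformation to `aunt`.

The shift depends on letter class: consonant x→a is +3, but vowel e→j is +5. Vowels shift forward by 5 and consonants shift forward by 3.
On aunt: a(vowel)+5=f, u(vowel)+5=z, n(cons)+3=q, t(cons)+3=w.

fzqw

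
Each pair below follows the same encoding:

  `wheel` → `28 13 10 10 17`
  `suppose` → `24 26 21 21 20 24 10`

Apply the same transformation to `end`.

10 19 9

w is letter #23 and maps to 28: an offset of 5. Each letter is replaced by its alphabet position (a=1..z=26) + 5.
On end: e=5→10, n=14→19, d=4→9.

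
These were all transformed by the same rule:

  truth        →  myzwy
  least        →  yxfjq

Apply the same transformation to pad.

Read the word backwards and shift each letter +5.
Applying it to pad: reverse → dap; then shift: d+5=i, a+5=f, p+5=u.

ifu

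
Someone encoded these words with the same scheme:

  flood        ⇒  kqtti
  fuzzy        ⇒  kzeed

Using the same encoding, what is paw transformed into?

ufb

Compare letters: f→k is +5, l→q is +5, o→t is +5 — a constant shift. Each letter is shifted forward by 5 in the alphabet (a Caesar shift of +5).
Applying it to paw: p+5=u, a+5=f, w+5=b.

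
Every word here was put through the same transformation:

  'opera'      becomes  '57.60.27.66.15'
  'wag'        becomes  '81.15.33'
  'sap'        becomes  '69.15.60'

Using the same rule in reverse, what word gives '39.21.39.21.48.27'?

icicle

o(#15)→57 and p(#16)→60: differences scale by 3, so n = 3·pos + 12. Each letter becomes 3×(its alphabet position, a=1..z=26) + 12.
Undoing it on 39.21.39.21.48.27: 39→(39−12)÷3=9=i, 21→(21−12)÷3=3=c, 39→(39−12)÷3=9=i, 21→(21−12)÷3=3=c, 48→(48−12)÷3=12=l, 27→(27−12)÷3=5=e.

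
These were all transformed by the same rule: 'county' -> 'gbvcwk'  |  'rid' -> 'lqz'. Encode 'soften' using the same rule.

vmbnwa

The output letters match the input read backwards, each shifted +8: county reversed is ytnuoc. Read the word backwards and shift each letter +8.
On soften: reverse → netfos; then shift: n+8=v, e+8=m, t+8=b, f+8=n, o+8=w, s+8=a.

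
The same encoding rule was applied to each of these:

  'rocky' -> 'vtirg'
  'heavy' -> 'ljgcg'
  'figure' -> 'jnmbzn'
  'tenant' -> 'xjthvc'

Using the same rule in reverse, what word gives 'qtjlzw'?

modern

In rocky: r→v is +4, o→t is +5, c→i is +6, k→r is +7 — the shift increases by 1 each position. Each letter shifts forward by (position + 4), i.e. 4, 5, 6, … — the shift grows by one for each successive letter.
Undoing it on qtjlzw: q−4=m, t−5=o, j−6=d, l−7=e, z−8=r, w−9=n.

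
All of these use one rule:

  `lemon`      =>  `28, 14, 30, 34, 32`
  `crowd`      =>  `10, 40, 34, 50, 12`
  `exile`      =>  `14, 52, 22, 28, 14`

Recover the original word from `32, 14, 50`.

new

l(#12)→28 and e(#5)→14: differences scale by 2, so n = 2·pos + 4. Each letter becomes 2×(its alphabet position, a=1..z=26) + 4.
Decoding 32, 14, 50: 32→(32−4)÷2=14=n, 14→(14−4)÷2=5=e, 50→(50−4)÷2=23=w.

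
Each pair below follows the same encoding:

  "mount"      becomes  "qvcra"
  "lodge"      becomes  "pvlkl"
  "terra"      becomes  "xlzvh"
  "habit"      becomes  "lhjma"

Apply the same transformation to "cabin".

Shifts by position in mount: pos 0: m→q (+4), pos 1: o→v (+7), pos 2: u→c (+8), pos 3: n→r (+4), pos 4: t→a (+7) — repeating every 3. The shifts repeat in a cycle of length 3: positions 0,1,… shift by +4, +7, +8, then the pattern repeats.
For cabin: c+4=g, a+7=h, b+8=j, i+4=m, n+7=u.

ghjmu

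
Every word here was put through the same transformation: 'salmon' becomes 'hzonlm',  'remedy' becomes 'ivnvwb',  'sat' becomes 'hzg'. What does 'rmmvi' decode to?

inner

Each pair mirrors across the alphabet (s↔h, a↔z, l↔o): positions sum to 25. Letters are reflected about the middle of the alphabet (position → 25−position): Atbash.
Reversing it on rmmvi: r↔i, m↔n, m↔n, v↔e, i↔r.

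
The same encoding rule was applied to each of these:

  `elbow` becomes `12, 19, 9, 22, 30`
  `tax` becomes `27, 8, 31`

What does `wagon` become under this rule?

e is letter #5 and maps to 12: an offset of 7. Letters become their 1-based position plus 7 (so a→8, b→9, …).
Applying it to wagon: w=23→30, a=1→8, g=7→14, o=15→22, n=14→21.

30, 8, 14, 22, 21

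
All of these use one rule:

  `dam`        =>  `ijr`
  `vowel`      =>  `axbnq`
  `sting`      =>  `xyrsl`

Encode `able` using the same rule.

Two shifts are in play — +9 for a/e/i/o/u, +5 for every other letter.
Applying it to able: a(vowel)+9=j, b(cons)+5=g, l(cons)+5=q, e(vowel)+9=n.

jgqn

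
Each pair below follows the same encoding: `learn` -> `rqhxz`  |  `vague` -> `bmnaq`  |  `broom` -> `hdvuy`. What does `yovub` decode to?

scoop

Shifts by position in learn: pos 0: l→r (+6), pos 1: e→q (+12), pos 2: a→h (+7), pos 3: r→x (+6), pos 4: n→z (+12) — repeating every 3. The shifts repeat in a cycle of length 3: positions 0,1,… shift by +6, +12, +7, then the pattern repeats.
Decoding yovub: y−6=s, o−12=c, v−7=o, u−6=o, b−12=p.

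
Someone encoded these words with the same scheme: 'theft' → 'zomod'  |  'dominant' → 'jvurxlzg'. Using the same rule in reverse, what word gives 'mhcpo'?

gauge

In theft: t→z is +6, h→o is +7, e→m is +8, f→o is +9 — the shift increases by 1 each position. The shift increases by 1 at each position, starting from +6: 6, 7, 8, ….
Undoing it on mhcpo: m−6=g, h−7=a, c−8=u, p−9=g, o−10=e.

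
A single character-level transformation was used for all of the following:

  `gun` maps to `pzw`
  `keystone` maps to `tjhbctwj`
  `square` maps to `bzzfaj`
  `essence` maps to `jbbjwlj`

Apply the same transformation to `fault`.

The shift depends on letter class: consonant g→p is +9, but vowel u→z is +5. Vowels shift forward by 5 and consonants shift forward by 9.
On fault: f(cons)+9=o, a(vowel)+5=f, u(vowel)+5=z, l(cons)+9=u, t(cons)+9=c.

ofzuc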